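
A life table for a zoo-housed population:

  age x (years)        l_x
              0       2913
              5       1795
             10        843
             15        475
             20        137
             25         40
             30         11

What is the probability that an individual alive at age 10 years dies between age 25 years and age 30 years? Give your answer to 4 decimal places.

0.0344

This is the probability of reaching 25 but not 30, conditional on being alive at 10: (l_25 − l_30) / l_10.
= (40 − 11) / 843 = 29 / 843 = 0.034401.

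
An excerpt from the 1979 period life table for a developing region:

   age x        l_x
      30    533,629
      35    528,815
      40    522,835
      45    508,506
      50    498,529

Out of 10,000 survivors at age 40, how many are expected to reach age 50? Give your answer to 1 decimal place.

9535.1

The relevant probability is 498,529/522,835 = 0.953511.
Expected number = 10,000 × 0.953511 = 9535.1.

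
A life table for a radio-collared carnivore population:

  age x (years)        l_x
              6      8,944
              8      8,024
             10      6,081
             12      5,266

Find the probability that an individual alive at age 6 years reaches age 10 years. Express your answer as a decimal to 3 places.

The conditional survival probability is l_10/l_6 = 6,081/8,944 = 0.679897.

0.680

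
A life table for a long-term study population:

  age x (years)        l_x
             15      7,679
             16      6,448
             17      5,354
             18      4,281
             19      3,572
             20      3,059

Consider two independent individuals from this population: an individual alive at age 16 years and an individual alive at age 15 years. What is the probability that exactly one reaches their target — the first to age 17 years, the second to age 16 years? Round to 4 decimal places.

p₁ = l_17/l_16 = 5,354/6,448 = 0.830335; p₂ = l_16/l_15 = 6,448/7,679 = 0.839693.
P(exactly one) = p₁(1−p₂) + (1−p₁)p₂ = 0.133109 + 0.142467 = 0.275575.

0.2756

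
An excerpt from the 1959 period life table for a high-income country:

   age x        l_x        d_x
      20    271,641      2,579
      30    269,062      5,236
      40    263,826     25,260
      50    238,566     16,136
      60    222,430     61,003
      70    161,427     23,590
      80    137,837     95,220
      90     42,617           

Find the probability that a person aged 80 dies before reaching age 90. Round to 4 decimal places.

P(die before 90 | alive at 80) = 1 − l_90/l_80 = 1 − 42,617/137,837 = (95,220)/137,837 = 0.690816.

0.6908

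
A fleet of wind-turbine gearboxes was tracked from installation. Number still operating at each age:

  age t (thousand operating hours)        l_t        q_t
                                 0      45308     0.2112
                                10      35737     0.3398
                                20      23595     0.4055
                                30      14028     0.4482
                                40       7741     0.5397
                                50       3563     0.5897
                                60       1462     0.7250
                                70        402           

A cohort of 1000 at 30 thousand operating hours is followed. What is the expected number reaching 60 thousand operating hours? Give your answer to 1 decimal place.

104.2

The relevant probability is 1462/14028 = 0.104220.
Expected number = 1000 × 0.104220 = 104.2.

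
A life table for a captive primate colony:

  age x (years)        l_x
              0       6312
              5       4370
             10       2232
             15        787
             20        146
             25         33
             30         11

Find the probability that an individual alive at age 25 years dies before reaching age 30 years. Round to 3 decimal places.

0.667

P(die before 30 | alive at 25) = 1 − l_30/l_25 = 1 − 11/33 = (22)/33 = 0.666667.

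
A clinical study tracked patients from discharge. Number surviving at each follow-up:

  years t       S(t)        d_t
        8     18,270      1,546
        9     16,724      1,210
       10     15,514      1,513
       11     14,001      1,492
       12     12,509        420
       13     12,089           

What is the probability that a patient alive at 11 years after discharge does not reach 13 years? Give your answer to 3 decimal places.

P(die before 13 | alive at 11) = 1 − S(13)/S(11) = 1 − 12,089/14,001 = (1,912)/14,001 = 0.136562.

0.137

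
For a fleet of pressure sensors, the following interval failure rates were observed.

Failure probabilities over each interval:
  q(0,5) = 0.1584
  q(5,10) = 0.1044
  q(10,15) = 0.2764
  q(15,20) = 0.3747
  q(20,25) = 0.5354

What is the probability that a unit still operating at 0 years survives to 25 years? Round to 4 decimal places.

0.1584

The overall survival probability is (1 − 0.1584) × (1 − 0.1044) × (1 − 0.2764) × (1 − 0.3747) × (1 − 0.5354).
= 0.8416 × 0.8956 × 0.7236 × 0.6253 × 0.4646 = 0.158448.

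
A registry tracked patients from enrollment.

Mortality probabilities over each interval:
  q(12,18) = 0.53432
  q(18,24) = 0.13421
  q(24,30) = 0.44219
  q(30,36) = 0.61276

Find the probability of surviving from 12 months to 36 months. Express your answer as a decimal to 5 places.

0.08709

The overall survival probability is (1 − 0.53432) × (1 − 0.13421) × (1 − 0.44219) × (1 − 0.61276).
= 0.46568 × 0.86579 × 0.55781 × 0.38724 = 0.087090.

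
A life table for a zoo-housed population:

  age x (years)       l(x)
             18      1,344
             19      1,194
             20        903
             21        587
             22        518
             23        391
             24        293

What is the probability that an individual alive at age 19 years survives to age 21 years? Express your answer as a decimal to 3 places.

0.492

The conditional survival probability is l(21)/l(19) = 587/1,194 = 0.491625.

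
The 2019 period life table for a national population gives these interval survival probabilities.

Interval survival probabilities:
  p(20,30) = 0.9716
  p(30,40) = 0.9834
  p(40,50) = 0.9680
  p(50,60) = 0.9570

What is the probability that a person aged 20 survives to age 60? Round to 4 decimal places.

0.8851

P(survive 20→60) = 0.9716 × 0.9834 × 0.9680 × 0.9570.
= 0.885126.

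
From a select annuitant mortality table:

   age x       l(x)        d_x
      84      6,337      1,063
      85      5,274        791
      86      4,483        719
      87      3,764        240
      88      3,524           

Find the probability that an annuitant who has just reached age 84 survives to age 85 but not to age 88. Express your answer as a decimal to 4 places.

This is the probability of reaching 85 but not 88, conditional on being alive at 84: (l(85) − l(88)) / l(84).
= (5,274 − 3,524) / 6,337 = 1,750 / 6,337 = 0.276156.

0.2762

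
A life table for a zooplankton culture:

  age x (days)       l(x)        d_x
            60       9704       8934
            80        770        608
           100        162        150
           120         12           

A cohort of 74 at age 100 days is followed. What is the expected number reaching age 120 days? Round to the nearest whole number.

The relevant probability is 12/162 = 0.074074.
Expected number = 74 × 0.074074 = 5.

5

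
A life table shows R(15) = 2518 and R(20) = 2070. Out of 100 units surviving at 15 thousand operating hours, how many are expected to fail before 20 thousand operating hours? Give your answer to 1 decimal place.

17.8

The relevant probability is 1 − 2070/2518 = 0.177919.
Expected number = 100 × 0.177919 = 17.8.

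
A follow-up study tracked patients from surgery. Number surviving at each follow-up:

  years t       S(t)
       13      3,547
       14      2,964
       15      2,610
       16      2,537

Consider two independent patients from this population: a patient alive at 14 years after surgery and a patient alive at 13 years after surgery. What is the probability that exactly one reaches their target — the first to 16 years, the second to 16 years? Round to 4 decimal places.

0.3468

p₁ = S(16)/S(14) = 2,537/2,964 = 0.855938; p₂ = S(16)/S(13) = 2,537/3,547 = 0.715252.
P(exactly one) = p₁(1−p₂) + (1−p₁)p₂ = 0.243727 + 0.103041 = 0.346767.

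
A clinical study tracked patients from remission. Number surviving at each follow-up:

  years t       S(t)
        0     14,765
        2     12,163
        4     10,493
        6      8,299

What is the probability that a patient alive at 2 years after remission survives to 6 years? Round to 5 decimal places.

0.68232

The conditional survival probability is S(6)/S(2) = 8,299/12,163 = 0.682315.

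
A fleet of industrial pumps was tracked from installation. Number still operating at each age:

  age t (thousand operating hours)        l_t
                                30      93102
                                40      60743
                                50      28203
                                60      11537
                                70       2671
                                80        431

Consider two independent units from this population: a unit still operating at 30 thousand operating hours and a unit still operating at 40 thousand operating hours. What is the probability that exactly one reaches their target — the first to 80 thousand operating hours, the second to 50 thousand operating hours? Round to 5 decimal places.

p₁ = l_80/l_30 = 431/93102 = 0.004629; p₂ = l_50/l_40 = 28203/60743 = 0.464300.
P(exactly one) = p₁(1−p₂) + (1−p₁)p₂ = 0.002480 + 0.462151 = 0.464631.

0.46463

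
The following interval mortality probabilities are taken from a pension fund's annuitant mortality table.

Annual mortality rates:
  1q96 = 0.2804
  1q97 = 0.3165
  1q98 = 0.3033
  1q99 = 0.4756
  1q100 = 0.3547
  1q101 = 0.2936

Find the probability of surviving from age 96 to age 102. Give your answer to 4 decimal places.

Chaining the interval survival probabilities: (1 − 0.2804) × (1 − 0.3165) × (1 − 0.3033) × (1 − 0.4756) × (1 − 0.3547) × (1 − 0.2936).
= 0.7196 × 0.6835 × 0.6967 × 0.5244 × 0.6453 × 0.7064 = 0.081913.

0.0819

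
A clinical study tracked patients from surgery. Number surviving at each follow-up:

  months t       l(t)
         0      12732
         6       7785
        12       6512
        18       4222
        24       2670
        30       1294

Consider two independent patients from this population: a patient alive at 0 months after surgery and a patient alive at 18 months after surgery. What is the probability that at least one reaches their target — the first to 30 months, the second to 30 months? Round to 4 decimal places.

p₁ = l(30)/l(0) = 1294/12732 = 0.101634; p₂ = l(30)/l(18) = 1294/4222 = 0.306490.
P(at least one) = 1 − (1−p₁)(1−p₂) = 1 − 0.898366 × 0.693510 = 0.376974.

0.3770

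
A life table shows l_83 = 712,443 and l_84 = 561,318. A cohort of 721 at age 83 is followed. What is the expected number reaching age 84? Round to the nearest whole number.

568

The relevant probability is 561,318/712,443 = 0.787878.
Expected number = 721 × 0.787878 = 568.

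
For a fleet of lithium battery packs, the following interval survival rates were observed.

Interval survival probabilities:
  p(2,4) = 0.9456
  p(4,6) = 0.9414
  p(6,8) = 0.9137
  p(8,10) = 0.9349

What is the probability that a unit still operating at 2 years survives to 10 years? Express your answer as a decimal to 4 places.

0.7604

Survival from 2 to 10 is the product of surviving each interval: 0.9456 × 0.9414 × 0.9137 × 0.9349.
= 0.760415.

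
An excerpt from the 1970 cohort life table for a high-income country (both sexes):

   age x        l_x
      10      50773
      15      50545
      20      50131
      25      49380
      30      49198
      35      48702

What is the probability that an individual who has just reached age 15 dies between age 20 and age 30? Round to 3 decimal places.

0.018

This is the probability of reaching 20 but not 30, conditional on being alive at 15: (l_20 − l_30) / l_15.
= (50131 − 49198) / 50545 = 933 / 50545 = 0.018459.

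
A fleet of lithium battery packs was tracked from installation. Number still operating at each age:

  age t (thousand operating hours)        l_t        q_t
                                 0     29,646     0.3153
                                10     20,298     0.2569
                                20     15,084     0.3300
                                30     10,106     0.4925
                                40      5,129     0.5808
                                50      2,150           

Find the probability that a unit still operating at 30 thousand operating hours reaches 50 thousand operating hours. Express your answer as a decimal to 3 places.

The conditional survival probability is l_50/l_30 = 2,150/10,106 = 0.212745.

0.213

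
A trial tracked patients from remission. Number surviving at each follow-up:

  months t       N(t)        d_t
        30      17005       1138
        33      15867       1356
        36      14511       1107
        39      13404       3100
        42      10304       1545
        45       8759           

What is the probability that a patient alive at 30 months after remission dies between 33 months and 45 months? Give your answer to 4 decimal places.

This is the probability of reaching 33 but not 45, conditional on being alive at 30: (N(33) − N(45)) / N(30).
= (15867 − 8759) / 17005 = 7108 / 17005 = 0.417995.

0.4180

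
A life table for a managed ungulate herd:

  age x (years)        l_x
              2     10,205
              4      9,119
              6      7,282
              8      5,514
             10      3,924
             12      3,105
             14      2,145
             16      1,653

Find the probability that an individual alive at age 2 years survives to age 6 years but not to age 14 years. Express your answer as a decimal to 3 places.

This is the probability of reaching 6 but not 14, conditional on being alive at 2: (l_6 − l_14) / l_2.
= (7,282 − 2,145) / 10,205 = 5,137 / 10,205 = 0.503381.

0.503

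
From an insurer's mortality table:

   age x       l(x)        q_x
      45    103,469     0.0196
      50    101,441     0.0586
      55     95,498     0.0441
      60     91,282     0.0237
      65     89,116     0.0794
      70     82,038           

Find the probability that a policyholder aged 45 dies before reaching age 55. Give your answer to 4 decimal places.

0.0770

P(die before 55 | alive at 45) = 1 − l(55)/l(45) = 1 − 95,498/103,469 = (7,971)/103,469 = 0.077038.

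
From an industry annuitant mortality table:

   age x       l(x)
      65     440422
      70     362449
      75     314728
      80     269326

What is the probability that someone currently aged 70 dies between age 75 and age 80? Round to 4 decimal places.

0.1253

This is the probability of reaching 75 but not 80, conditional on being alive at 70: (l(75) − l(80)) / l(70).
= (314728 − 269326) / 362449 = 45402 / 362449 = 0.125265.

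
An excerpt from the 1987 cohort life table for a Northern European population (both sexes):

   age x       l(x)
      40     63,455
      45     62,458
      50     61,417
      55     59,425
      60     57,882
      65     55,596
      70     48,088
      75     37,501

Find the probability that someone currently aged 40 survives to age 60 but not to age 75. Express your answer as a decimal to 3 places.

This is the probability of reaching 60 but not 75, conditional on being alive at 40: (l(60) − l(75)) / l(40).
= (57,882 − 37,501) / 63,455 = 20,381 / 63,455 = 0.321188.

0.321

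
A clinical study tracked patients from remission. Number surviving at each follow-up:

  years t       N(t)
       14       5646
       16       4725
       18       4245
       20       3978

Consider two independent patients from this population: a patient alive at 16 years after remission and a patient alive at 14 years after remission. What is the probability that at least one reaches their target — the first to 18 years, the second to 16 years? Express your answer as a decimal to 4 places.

p₁ = N(18)/N(16) = 4245/4725 = 0.898413; p₂ = N(16)/N(14) = 4725/5646 = 0.836876.
P(at least one) = 1 − (1−p₁)(1−p₂) = 1 − 0.101587 × 0.163124 = 0.983429.

0.9834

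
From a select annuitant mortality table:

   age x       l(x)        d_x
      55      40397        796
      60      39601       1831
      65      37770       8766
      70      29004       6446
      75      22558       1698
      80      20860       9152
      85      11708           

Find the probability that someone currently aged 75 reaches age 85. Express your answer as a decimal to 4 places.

The conditional survival probability is l(85)/l(75) = 11708/22558 = 0.519018.

0.5190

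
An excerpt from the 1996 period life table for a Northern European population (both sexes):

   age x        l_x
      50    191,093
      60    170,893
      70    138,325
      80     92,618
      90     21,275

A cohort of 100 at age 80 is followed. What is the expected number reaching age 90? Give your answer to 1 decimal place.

The relevant probability is 21,275/92,618 = 0.229707.
Expected number = 100 × 0.229707 = 23.0.

23.0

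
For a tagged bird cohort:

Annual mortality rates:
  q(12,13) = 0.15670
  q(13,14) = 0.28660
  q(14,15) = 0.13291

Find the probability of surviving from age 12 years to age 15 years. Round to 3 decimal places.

The overall survival probability is (1 − 0.15670) × (1 − 0.28660) × (1 − 0.13291).
= 0.84330 × 0.71340 × 0.86709 = 0.521650.

0.522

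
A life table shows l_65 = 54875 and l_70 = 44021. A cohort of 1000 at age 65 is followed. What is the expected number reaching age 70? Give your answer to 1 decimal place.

802.2

The relevant probability is 44021/54875 = 0.802205.
Expected number = 1000 × 0.802205 = 802.2.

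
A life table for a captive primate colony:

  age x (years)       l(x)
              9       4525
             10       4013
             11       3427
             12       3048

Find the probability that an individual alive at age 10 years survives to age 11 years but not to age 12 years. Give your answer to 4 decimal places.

0.0944

This is the probability of reaching 11 but not 12, conditional on being alive at 10: (l(11) − l(12)) / l(10).
= (3427 − 3048) / 4013 = 379 / 4013 = 0.094443.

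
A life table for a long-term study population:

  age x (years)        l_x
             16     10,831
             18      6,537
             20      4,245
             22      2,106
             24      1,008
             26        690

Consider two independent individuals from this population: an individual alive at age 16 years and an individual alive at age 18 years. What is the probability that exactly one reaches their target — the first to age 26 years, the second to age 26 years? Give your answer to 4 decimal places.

0.1558

p₁ = l_26/l_16 = 690/10,831 = 0.063706; p₂ = l_26/l_18 = 690/6,537 = 0.105553.
P(exactly one) = p₁(1−p₂) + (1−p₁)p₂ = 0.056982 + 0.098829 = 0.155810.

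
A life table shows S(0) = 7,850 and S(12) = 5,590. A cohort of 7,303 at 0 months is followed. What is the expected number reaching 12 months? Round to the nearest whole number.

5200

The relevant probability is 5,590/7,850 = 0.712102.
Expected number = 7,303 × 0.712102 = 5200.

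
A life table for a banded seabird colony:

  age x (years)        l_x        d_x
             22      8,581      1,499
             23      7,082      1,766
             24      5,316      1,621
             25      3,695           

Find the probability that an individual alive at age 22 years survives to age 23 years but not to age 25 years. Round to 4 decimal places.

This is the probability of reaching 23 but not 25, conditional on being alive at 22: (l_23 − l_25) / l_22.
= (7,082 − 3,695) / 8,581 = 3,387 / 8,581 = 0.394709.

0.3947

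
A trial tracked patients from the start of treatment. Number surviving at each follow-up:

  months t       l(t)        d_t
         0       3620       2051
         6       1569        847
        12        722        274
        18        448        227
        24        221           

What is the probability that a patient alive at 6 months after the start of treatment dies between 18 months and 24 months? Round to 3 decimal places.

This is the probability of reaching 18 but not 24, conditional on being alive at 6: (l(18) − l(24)) / l(6).
= (448 − 221) / 1569 = 227 / 1569 = 0.144678.

0.145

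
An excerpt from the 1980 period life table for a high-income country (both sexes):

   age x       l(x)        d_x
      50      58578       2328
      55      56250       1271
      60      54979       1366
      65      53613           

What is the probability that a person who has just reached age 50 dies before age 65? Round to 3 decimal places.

P(die before 65 | alive at 50) = 1 − l(65)/l(50) = 1 − 53613/58578 = (4965)/58578 = 0.084759.

0.085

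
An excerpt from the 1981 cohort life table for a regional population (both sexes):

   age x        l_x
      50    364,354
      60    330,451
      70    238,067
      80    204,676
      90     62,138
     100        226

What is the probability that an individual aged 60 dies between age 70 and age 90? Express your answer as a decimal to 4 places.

We want 10|20q60 = (l_70 − l_90)/l_60.
This is the probability of reaching 70 but not 90, conditional on being alive at 60: (l_70 − l_90) / l_60.
= (238,067 − 62,138) / 330,451 = 175,929 / 330,451 = 0.532391.

0.5324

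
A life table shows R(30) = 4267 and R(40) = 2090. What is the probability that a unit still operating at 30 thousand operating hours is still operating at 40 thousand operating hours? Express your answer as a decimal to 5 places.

0.48981

The conditional survival probability is R(40)/R(30) = 2090/4267 = 0.489805.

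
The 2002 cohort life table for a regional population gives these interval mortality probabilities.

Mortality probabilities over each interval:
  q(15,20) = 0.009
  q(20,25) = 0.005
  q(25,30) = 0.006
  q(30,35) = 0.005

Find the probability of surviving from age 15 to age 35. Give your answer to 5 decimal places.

0.97523

Survival from 15 to 35 is the product of surviving each interval: (1 − 0.009) × (1 − 0.005) × (1 − 0.006) × (1 − 0.005).
= 0.991 × 0.995 × 0.994 × 0.995 = 0.975228.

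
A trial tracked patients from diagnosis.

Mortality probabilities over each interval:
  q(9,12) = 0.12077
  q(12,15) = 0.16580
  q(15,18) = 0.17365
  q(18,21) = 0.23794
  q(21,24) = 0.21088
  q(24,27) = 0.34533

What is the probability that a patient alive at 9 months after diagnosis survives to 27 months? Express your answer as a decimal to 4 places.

P(survive 9→27) = (1 − 0.12077) × (1 − 0.16580) × (1 − 0.17365) × (1 − 0.23794) × (1 − 0.21088) × (1 − 0.34533).
= 0.87923 × 0.83420 × 0.82635 × 0.76206 × 0.78912 × 0.65467 = 0.238612.

0.2386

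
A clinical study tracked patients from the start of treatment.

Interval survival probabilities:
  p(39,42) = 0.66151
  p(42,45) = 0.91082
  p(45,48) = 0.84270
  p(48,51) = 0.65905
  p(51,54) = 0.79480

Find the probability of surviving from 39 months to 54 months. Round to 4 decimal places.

The overall survival probability is 0.66151 × 0.91082 × 0.84270 × 0.65905 × 0.79480.
= 0.265961.

0.2660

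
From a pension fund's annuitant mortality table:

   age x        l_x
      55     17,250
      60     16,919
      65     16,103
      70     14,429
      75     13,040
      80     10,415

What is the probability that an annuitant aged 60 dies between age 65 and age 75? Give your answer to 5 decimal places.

0.18104

We want 5|10q60 = (l_65 − l_75)/l_60.
This is the probability of reaching 65 but not 75, conditional on being alive at 60: (l_65 − l_75) / l_60.
= (16,103 − 13,040) / 16,919 = 3,063 / 16,919 = 0.181039.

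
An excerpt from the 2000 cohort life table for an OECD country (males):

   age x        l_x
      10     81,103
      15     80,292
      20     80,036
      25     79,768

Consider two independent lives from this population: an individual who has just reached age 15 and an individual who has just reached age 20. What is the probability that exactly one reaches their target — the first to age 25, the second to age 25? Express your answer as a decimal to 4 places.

p₁ = l_25/l_15 = 79,768/80,292 = 0.993474; p₂ = l_25/l_20 = 79,768/80,036 = 0.996652.
P(exactly one) = p₁(1−p₂) + (1−p₁)p₂ = 0.003326 + 0.006504 = 0.009830.

0.0098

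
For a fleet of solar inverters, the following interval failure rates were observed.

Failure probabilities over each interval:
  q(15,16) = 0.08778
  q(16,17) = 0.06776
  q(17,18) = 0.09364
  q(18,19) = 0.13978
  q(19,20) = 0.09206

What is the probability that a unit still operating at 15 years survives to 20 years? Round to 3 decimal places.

Survival from 15 to 20 is the product of surviving each interval: (1 − 0.08778) × (1 − 0.06776) × (1 − 0.09364) × (1 − 0.13978) × (1 − 0.09206).
= 0.91222 × 0.93224 × 0.90636 × 0.86022 × 0.90794 = 0.601998.

0.602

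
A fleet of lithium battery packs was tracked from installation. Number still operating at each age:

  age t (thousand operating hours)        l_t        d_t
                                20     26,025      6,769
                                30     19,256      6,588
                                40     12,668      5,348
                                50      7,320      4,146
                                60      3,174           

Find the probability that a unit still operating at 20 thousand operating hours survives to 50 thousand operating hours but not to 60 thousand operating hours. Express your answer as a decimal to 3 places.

This is the probability of reaching 50 but not 60, conditional on being operational at 20: (l_50 − l_60) / l_20.
= (7,320 − 3,174) / 26,025 = 4,146 / 26,025 = 0.159308.

0.159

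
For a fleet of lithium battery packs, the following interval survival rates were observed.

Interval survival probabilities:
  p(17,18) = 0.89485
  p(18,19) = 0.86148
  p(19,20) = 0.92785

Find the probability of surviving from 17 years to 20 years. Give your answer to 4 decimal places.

P(survive 17→20) = 0.89485 × 0.86148 × 0.92785.
= 0.715275.

0.7153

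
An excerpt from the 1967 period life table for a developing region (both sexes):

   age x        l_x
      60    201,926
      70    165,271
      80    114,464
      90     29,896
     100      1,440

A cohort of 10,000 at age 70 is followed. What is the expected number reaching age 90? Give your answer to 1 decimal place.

1808.9

The relevant probability is 29,896/165,271 = 0.180891.
Expected number = 10,000 × 0.180891 = 1808.9.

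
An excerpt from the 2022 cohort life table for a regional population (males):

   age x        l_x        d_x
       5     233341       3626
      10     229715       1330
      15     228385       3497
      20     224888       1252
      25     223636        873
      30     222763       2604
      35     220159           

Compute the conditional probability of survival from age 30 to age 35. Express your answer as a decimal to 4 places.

The conditional survival probability is l_35/l_30 = 220159/222763 = 0.988310.

0.9883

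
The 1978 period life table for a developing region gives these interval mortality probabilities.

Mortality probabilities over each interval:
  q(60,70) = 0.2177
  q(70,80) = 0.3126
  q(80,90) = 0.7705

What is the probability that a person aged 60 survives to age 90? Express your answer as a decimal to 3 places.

P(survive 60→90) = (1 − 0.2177) × (1 − 0.3126) × (1 − 0.7705).
= 0.7823 × 0.6874 × 0.2295 = 0.123414.

0.123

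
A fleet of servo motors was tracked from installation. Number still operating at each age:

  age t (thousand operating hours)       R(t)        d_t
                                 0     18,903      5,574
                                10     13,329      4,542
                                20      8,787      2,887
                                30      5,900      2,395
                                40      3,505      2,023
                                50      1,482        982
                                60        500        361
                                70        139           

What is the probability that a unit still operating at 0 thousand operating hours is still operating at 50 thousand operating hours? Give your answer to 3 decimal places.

0.078

The conditional survival probability is R(50)/R(0) = 1,482/18,903 = 0.078400.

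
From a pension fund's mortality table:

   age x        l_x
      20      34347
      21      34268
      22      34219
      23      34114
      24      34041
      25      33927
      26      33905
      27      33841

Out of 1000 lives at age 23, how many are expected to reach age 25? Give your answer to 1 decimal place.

The relevant probability is 33927/34114 = 0.994518.
Expected number = 1000 × 0.994518 = 994.5.

994.5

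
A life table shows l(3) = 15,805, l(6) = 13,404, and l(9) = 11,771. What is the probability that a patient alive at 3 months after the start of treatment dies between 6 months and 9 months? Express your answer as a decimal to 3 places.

This is the probability of reaching 6 but not 9, conditional on being alive at 3: (l(6) − l(9)) / l(3).
= (13,404 − 11,771) / 15,805 = 1,633 / 15,805 = 0.103322.

0.103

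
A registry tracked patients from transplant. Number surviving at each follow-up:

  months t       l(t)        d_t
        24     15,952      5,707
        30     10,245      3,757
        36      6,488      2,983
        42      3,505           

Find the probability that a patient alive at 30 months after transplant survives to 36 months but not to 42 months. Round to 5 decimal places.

This is the probability of reaching 36 but not 42, conditional on being alive at 30: (l(36) − l(42)) / l(30).
= (6,488 − 3,505) / 10,245 = 2,983 / 10,245 = 0.291166.

0.29117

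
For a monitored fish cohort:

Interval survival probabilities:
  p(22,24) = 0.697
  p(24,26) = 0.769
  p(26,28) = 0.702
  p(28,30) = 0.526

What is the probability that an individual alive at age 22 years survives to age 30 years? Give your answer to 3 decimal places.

0.198

Survival from 22 to 30 is the product of surviving each interval: 0.697 × 0.769 × 0.702 × 0.526.
= 0.197916.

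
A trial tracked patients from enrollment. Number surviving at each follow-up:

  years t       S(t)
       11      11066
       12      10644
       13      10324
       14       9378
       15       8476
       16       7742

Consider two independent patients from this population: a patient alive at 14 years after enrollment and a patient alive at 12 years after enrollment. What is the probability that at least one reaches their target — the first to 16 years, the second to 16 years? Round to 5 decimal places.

0.95244

p₁ = S(16)/S(14) = 7742/9378 = 0.825549; p₂ = S(16)/S(12) = 7742/10644 = 0.727358.
P(at least one) = 1 − (1−p₁)(1−p₂) = 1 − 0.174451 × 0.272642 = 0.952437.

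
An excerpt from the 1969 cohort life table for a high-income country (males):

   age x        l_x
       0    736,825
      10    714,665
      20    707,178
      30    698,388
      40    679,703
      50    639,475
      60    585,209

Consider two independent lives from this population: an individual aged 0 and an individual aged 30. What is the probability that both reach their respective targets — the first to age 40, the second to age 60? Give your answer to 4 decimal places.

p₁ = l_40/l_0 = 679,703/736,825 = 0.922475; p₂ = l_60/l_30 = 585,209/698,388 = 0.837943.
P(both) = p₁ × p₂ = 0.922475 × 0.837943 = 0.772981.

0.7730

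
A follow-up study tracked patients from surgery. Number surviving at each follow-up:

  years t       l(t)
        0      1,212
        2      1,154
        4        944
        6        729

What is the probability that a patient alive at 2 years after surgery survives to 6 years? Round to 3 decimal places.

0.632

The conditional survival probability is l(6)/l(2) = 729/1,154 = 0.631716.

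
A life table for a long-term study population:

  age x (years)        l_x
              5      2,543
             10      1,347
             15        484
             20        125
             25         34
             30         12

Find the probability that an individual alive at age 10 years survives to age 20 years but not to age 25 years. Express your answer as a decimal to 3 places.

0.068

This is the probability of reaching 20 but not 25, conditional on being alive at 10: (l_20 − l_25) / l_10.
= (125 − 34) / 1,347 = 91 / 1,347 = 0.067558.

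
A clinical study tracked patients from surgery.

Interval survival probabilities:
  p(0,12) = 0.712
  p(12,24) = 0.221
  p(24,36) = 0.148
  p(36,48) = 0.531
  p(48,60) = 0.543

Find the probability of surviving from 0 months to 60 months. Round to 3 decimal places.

Survival from 0 to 60 is the product of surviving each interval: 0.712 × 0.221 × 0.148 × 0.531 × 0.543.
= 0.006715.

0.007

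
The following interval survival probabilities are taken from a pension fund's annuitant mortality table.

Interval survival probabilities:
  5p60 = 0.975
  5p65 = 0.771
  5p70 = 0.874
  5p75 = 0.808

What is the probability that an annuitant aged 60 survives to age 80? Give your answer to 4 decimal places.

The overall survival probability is 0.975 × 0.771 × 0.874 × 0.808.
= 0.530862.

0.5309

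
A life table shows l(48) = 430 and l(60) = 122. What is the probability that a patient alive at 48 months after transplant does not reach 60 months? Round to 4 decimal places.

P(die before 60 | alive at 48) = 1 − l(60)/l(48) = 1 − 122/430 = (308)/430 = 0.716279.

0.7163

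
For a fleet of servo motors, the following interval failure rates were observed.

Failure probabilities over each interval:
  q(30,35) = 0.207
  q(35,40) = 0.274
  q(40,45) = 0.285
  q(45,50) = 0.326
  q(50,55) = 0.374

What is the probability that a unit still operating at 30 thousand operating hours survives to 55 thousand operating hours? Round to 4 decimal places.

Survival from 30 to 55 is the product of surviving each interval: (1 − 0.207) × (1 − 0.274) × (1 − 0.285) × (1 − 0.326) × (1 − 0.374).
= 0.793 × 0.726 × 0.715 × 0.674 × 0.626 = 0.173680.

0.1737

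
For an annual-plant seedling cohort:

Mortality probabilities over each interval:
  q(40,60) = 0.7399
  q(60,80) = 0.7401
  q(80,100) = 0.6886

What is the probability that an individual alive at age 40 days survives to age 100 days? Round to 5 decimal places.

Survival from 40 to 100 is the product of surviving each interval: (1 − 0.7399) × (1 − 0.7401) × (1 − 0.6886).
= 0.2601 × 0.2599 × 0.3114 = 0.021051.

0.02105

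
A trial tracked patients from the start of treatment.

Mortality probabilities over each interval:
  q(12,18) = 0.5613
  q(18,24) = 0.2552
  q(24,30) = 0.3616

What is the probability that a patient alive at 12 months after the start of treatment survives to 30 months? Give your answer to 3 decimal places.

Chaining the interval survival probabilities: (1 − 0.5613) × (1 − 0.2552) × (1 − 0.3616).
= 0.4387 × 0.7448 × 0.6384 = 0.208593.

0.209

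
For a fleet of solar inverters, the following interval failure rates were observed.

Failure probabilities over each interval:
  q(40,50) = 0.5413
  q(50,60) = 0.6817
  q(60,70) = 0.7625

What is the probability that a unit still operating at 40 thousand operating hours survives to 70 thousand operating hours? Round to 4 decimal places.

0.0347

Chaining the interval survival probabilities: (1 − 0.5413) × (1 − 0.6817) × (1 − 0.7625).
= 0.4587 × 0.3183 × 0.2375 = 0.034676.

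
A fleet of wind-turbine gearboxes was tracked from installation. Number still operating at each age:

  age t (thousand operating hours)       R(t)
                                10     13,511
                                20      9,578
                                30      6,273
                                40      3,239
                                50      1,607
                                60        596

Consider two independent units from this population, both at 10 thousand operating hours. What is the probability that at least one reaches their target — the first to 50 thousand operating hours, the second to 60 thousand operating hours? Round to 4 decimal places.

p₁ = R(50)/R(10) = 1,607/13,511 = 0.118940; p₂ = R(60)/R(10) = 596/13,511 = 0.044112.
P(at least one) = 1 − (1−p₁)(1−p₂) = 1 − 0.881060 × 0.955888 = 0.157805.

0.1578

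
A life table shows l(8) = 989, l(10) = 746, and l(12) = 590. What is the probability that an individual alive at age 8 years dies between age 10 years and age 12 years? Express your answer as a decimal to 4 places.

0.1577

This is the probability of reaching 10 but not 12, conditional on being alive at 8: (l(10) − l(12)) / l(8).
= (746 − 590) / 989 = 156 / 989 = 0.157735.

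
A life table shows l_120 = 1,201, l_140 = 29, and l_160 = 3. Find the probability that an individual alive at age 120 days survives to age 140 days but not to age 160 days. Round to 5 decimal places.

0.02165

This is the probability of reaching 140 but not 160, conditional on being alive at 120: (l_140 − l_160) / l_120.
= (29 − 3) / 1,201 = 26 / 1,201 = 0.021649.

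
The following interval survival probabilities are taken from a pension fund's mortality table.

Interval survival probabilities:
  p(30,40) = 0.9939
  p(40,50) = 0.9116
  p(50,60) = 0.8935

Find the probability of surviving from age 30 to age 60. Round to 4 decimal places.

Chaining the interval survival probabilities: 0.9939 × 0.9116 × 0.8935.
= 0.809546.

0.8095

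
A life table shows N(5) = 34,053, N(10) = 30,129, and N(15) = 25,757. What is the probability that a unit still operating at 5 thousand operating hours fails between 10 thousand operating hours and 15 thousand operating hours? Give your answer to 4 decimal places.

This is the probability of reaching 10 but not 15, conditional on being operational at 5: (N(10) − N(15)) / N(5).
= (30,129 − 25,757) / 34,053 = 4,372 / 34,053 = 0.128388.

0.1284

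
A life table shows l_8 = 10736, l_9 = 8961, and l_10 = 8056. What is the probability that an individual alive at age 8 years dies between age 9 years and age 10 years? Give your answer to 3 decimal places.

0.084

This is the probability of reaching 9 but not 10, conditional on being alive at 8: (l_9 − l_10) / l_8.
= (8961 − 8056) / 10736 = 905 / 10736 = 0.084296.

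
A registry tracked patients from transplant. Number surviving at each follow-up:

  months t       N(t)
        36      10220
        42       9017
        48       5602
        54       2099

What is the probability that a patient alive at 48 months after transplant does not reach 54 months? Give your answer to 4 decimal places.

P(die before 54 | alive at 48) = 1 − N(54)/N(48) = 1 − 2099/5602 = (3503)/5602 = 0.625312.

0.6253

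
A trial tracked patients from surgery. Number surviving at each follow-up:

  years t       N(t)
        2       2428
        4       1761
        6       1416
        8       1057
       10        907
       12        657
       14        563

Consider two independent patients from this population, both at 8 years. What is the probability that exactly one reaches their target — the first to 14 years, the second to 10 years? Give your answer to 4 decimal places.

0.4766

p₁ = N(14)/N(8) = 563/1057 = 0.532640; p₂ = N(10)/N(8) = 907/1057 = 0.858089.
P(exactly one) = p₁(1−p₂) + (1−p₁)p₂ = 0.075587 + 0.401036 = 0.476624.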